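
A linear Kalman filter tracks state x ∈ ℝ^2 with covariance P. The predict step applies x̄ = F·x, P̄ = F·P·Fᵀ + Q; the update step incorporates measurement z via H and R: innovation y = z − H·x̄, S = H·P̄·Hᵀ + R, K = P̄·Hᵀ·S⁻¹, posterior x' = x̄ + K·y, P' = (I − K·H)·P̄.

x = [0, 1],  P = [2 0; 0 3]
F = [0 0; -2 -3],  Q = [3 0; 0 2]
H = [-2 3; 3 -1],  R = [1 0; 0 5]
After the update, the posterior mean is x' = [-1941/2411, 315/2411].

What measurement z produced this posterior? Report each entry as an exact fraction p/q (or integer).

z = [2, -3]

x̄ = F·x = [0, -3]
P̄ = F·P·Fᵀ + Q = [3 0; 0 37]
S = H·P̄·Hᵀ + R = [346 -129; -129 69]
K = P̄·Hᵀ·S⁻¹ = [249/2411 780/2411; 962/2411 1517/7233]
x' − x̄ = [-1941/2411, 7548/2411] = K·y
y = (KᵀK)⁻¹·Kᵀ·(x' − x̄) = [11, -6]
z = y + H·x̄ = [11, -6] + [-9, 3] = [2, -3]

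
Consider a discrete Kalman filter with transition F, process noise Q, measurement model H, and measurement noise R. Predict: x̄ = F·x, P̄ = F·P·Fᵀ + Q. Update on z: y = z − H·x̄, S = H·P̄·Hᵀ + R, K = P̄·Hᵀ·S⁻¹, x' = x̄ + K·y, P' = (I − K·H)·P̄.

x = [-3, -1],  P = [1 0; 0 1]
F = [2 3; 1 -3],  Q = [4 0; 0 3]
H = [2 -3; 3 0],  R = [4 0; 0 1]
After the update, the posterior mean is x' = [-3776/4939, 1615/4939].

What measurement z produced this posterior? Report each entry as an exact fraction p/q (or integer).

x̄ = F·x = [-9, 0]
P̄ = F·P·Fᵀ + Q = [17 -7; -7 13]
S = H·P̄·Hᵀ + R = [273 165; 165 154]
K = P̄·Hᵀ·S⁻¹ = [5/1347 1616/4939; -427/1347 1004/4939]
x' − x̄ = [40675/4939, 1615/4939] = K·y
y = (KᵀK)⁻¹·Kᵀ·(x' − x̄) = [15, 25]
z = y + H·x̄ = [15, 25] + [-18, -27] = [-3, -2]

z = [-3, -2]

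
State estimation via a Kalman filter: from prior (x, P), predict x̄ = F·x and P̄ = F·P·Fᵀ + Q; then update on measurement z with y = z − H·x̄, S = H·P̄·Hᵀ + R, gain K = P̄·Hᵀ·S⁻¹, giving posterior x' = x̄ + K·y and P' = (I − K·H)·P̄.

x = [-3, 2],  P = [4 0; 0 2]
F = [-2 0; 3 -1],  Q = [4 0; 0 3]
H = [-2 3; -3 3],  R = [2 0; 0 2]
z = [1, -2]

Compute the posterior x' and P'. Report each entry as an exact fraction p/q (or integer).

x' = [997/1409, 1063/2818]
P' = [2216/1409 1806/1409; 1806/1409 1627/1409]

x̄ = F·x = [6, -11]
P̄ = F·P·Fᵀ + Q = [20 -24; -24 41]
y = z − H·x̄ = [46, 49]
S = H·P̄·Hᵀ + R = [739 849; 849 983]
K = P̄·Hᵀ·S⁻¹ = [493/1409 -615/1409; 1269/2818 -537/2818]
x' = x̄ + K·y = [997/1409, 1063/2818]
P' = (I − K·H)·P̄ = [2216/1409 1806/1409; 1806/1409 1627/1409]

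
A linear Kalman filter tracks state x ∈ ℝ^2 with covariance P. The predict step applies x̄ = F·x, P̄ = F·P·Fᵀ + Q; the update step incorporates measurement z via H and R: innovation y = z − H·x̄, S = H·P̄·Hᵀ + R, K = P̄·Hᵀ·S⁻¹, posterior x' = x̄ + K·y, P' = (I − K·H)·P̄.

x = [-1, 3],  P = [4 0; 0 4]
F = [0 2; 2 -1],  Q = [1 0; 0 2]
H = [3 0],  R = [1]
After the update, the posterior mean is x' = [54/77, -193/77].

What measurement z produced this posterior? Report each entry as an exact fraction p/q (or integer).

x̄ = F·x = [6, -5]
P̄ = F·P·Fᵀ + Q = [17 -8; -8 22]
S = H·P̄·Hᵀ + R = [154]
K = P̄·Hᵀ·S⁻¹ = [51/154; -12/77]
x' − x̄ = [-408/77, 192/77] = K·y
y = (KᵀK)⁻¹·Kᵀ·(x' − x̄) = [-16]
z = y + H·x̄ = [-16] + [18] = [2]

z = [2]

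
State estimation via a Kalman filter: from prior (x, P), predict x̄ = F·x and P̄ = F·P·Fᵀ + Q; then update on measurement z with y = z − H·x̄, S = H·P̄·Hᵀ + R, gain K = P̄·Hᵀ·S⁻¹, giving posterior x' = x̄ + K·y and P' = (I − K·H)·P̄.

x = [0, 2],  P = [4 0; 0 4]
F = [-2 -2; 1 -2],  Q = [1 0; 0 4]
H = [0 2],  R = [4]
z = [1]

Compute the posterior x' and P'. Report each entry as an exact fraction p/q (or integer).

x̄ = F·x = [-4, -4]
P̄ = F·P·Fᵀ + Q = [33 8; 8 24]
y = z − H·x̄ = [9]
S = H·P̄·Hᵀ + R = [100]
K = P̄·Hᵀ·S⁻¹ = [4/25; 12/25]
x' = x̄ + K·y = [-64/25, 8/25]
P' = (I − K·H)·P̄ = [761/25 8/25; 8/25 24/25]

x' = [-64/25, 8/25]
P' = [761/25 8/25; 8/25 24/25]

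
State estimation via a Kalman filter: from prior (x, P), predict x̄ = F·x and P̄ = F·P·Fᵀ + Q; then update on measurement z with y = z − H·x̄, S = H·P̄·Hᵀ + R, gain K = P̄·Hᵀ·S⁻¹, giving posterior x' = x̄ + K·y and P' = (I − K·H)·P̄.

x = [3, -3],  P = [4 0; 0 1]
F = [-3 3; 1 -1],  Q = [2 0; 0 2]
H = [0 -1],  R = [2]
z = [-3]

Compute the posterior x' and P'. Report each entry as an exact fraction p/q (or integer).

x' = [-13, 11/3]
P' = [22 -10/3; -10/3 14/9]

x̄ = F·x = [-18, 6]
P̄ = F·P·Fᵀ + Q = [47 -15; -15 7]
y = z − H·x̄ = [3]
S = H·P̄·Hᵀ + R = [9]
K = P̄·Hᵀ·S⁻¹ = [5/3; -7/9]
x' = x̄ + K·y = [-13, 11/3]
P' = (I − K·H)·P̄ = [22 -10/3; -10/3 14/9]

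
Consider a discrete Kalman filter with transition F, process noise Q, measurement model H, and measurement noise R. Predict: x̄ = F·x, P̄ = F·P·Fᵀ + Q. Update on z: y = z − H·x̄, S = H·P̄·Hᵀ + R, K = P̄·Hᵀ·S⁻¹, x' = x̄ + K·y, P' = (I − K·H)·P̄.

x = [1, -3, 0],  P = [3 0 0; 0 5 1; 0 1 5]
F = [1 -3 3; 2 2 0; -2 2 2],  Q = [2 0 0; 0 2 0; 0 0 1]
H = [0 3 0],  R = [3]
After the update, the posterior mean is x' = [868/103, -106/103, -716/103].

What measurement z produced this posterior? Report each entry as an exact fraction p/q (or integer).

x̄ = F·x = [10, -4, -8]
P̄ = F·P·Fᵀ + Q = [77 -18 -6; -18 34 12; -6 12 61]
S = H·P̄·Hᵀ + R = [309]
K = P̄·Hᵀ·S⁻¹ = [-18/103; 34/103; 12/103]
x' − x̄ = [-162/103, 306/103, 108/103] = K·y
y = (KᵀK)⁻¹·Kᵀ·(x' − x̄) = [9]
z = y + H·x̄ = [9] + [-12] = [-3]

z = [-3]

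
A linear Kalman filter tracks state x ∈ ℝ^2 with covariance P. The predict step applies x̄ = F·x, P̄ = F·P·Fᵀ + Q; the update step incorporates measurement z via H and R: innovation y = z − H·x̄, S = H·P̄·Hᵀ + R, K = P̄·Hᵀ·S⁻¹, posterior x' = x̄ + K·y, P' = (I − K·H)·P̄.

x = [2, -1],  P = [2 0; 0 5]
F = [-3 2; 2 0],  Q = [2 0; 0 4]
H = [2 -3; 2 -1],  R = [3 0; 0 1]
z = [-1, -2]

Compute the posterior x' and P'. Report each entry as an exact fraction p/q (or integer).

x' = [-7220/6451, -1952/6451]
P' = [4152/6451 3996/6451; 3996/6451 5412/6451]

x̄ = F·x = [-8, 4]
P̄ = F·P·Fᵀ + Q = [40 -12; -12 12]
y = z − H·x̄ = [27, 18]
S = H·P̄·Hᵀ + R = [415 292; 292 221]
K = P̄·Hᵀ·S⁻¹ = [-1228/6451 4308/6451; -2748/6451 2580/6451]
x' = x̄ + K·y = [-7220/6451, -1952/6451]
P' = (I − K·H)·P̄ = [4152/6451 3996/6451; 3996/6451 5412/6451]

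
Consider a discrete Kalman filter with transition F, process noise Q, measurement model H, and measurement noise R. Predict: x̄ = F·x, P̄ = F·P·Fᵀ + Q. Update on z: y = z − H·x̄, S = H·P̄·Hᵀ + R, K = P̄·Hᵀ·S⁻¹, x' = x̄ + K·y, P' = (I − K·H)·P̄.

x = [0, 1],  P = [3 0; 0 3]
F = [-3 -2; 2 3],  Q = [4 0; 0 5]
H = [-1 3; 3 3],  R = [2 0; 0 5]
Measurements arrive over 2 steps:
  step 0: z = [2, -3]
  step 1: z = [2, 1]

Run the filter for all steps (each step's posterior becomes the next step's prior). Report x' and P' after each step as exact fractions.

step 0: x̄ = F·x = [-2, 3]
step 0: P̄ = F·P·Fᵀ + Q = [43 -36; -36 44]
step 0: y = z − H·x̄ = [-9, -6]
step 0: S = H·P̄·Hᵀ + R = [657 51; 51 140]
step 0: K = P̄·Hᵀ·S⁻¹ = [-22211/89379 7166/29793; 7432/29793 800/9931]
step 0: x' = x̄ + K·y = [-11983/9931, 2697/9931]
step 0: P' = (I − K·H)·P̄ = [37978/89379 -716/29793; -716/29793 1572/9931]
step 1: x̄ = F·x = [30555/9931, -15875/9931]
step 1: P̄ = F·P·Fᵀ + Q = [81126/9931 -31648/9931; -31648/9931 700363/89379]
step 1: y = z − H·x̄ = [98042/9931, -34109/9931]
step 1: S = H·P̄·Hᵀ + R = [991239/9931 267097/9931; 267097/9931 910488/9931]
step 1: K = P̄·Hᵀ·S⁻¹ = [-20134518/83694533 19551036/83694533; 61739039/251083599 20085230/251083599]
step 1: x' = x̄ + K·y = [-8418915/83694533, 46386051/83694533]
step 1: P' = (I − K·H)·P̄ = [34506054/83694533 -1920994/83694533; -1920994/83694533 117715096/753250797]

step 0: x' = [-11983/9931, 2697/9931], P' = [37978/89379 -716/29793; -716/29793 1572/9931]
step 1: x' = [-8418915/83694533, 46386051/83694533], P' = [34506054/83694533 -1920994/83694533; -1920994/83694533 117715096/753250797]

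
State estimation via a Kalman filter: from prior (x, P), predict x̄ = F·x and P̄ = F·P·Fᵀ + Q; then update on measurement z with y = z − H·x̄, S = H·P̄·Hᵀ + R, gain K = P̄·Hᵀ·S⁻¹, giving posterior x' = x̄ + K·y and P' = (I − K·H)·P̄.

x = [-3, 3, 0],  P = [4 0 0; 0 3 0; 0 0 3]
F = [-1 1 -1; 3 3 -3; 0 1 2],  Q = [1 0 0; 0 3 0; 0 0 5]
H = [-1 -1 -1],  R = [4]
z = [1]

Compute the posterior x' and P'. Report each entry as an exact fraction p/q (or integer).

x̄ = F·x = [6, 0, 3]
P̄ = F·P·Fᵀ + Q = [11 6 -3; 6 93 -9; -3 -9 20]
y = z − H·x̄ = [10]
S = H·P̄·Hᵀ + R = [116]
K = P̄·Hᵀ·S⁻¹ = [-7/58; -45/58; -2/29]
x' = x̄ + K·y = [139/29, -225/29, 67/29]
P' = (I − K·H)·P̄ = [270/29 -141/29 -115/29; -141/29 672/29 -441/29; -115/29 -441/29 564/29]

x' = [139/29, -225/29, 67/29]
P' = [270/29 -141/29 -115/29; -141/29 672/29 -441/29; -115/29 -441/29 564/29]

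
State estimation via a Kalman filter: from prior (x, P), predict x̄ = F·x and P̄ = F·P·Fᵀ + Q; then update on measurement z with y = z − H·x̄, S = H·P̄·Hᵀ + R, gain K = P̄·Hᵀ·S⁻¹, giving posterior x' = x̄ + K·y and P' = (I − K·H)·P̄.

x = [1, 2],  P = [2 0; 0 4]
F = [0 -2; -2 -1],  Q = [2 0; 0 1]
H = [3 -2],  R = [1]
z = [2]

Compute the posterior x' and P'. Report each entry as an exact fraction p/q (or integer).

x̄ = F·x = [-4, -4]
P̄ = F·P·Fᵀ + Q = [18 8; 8 13]
y = z − H·x̄ = [6]
S = H·P̄·Hᵀ + R = [119]
K = P̄·Hᵀ·S⁻¹ = [38/119; -2/119]
x' = x̄ + K·y = [-248/119, -488/119]
P' = (I − K·H)·P̄ = [698/119 1028/119; 1028/119 1543/119]

x' = [-248/119, -488/119]
P' = [698/119 1028/119; 1028/119 1543/119]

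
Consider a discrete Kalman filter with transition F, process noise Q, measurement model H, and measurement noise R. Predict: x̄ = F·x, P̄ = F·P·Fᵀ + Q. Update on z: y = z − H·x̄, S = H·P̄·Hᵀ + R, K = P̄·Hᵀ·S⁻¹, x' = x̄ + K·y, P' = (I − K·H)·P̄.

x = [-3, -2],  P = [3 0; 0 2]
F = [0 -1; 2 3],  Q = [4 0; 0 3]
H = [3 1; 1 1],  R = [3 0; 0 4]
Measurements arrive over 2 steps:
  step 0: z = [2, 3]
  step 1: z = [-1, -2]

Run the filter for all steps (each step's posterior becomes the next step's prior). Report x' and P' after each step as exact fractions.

step 0: x̄ = F·x = [2, -12]
step 0: P̄ = F·P·Fᵀ + Q = [6 -6; -6 33]
step 0: y = z − H·x̄ = [8, 13]
step 0: S = H·P̄·Hᵀ + R = [54 27; 27 31]
step 0: K = P̄·Hᵀ·S⁻¹ = [124/315 -12/35; -88/315 39/35]
step 0: x' = x̄ + K·y = [218/315, 79/315]
step 0: P' = (I − K·H)·P̄ = [134/105 -278/105; -278/105 746/105]
step 1: x̄ = F·x = [-79/315, 673/315]
step 1: P̄ = F·P·Fᵀ + Q = [1166/105 -1682/105; -1682/105 4229/105]
step 1: y = z − H·x̄ = [-751/315, -136/35]
step 1: S = H·P̄·Hᵀ + R = [4946/105 333/35; 333/35 817/35]
step 1: K = P̄·Hᵀ·S⁻¹ = [47300/105949 -41584/105949; -43304/105949 127749/105949]
step 1: x' = x̄ + K·y = [22243/105949, -166793/105949]
step 1: P' = (I − K·H)·P̄ = [154118/105949 -320454/105949; -320454/105949 831450/105949]

step 0: x' = [218/315, 79/315], P' = [134/105 -278/105; -278/105 746/105]
step 1: x' = [22243/105949, -166793/105949], P' = [154118/105949 -320454/105949; -320454/105949 831450/105949]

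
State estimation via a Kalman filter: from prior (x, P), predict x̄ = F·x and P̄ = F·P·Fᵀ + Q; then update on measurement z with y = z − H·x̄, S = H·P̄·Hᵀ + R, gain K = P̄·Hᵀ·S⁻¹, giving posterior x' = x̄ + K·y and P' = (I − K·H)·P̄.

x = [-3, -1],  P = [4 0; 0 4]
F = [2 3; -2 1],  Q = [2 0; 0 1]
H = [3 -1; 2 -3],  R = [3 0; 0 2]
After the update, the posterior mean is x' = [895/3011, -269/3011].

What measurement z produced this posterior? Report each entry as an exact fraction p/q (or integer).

z = [1, 1]

x̄ = F·x = [-9, 5]
P̄ = F·P·Fᵀ + Q = [54 -4; -4 21]
S = H·P̄·Hᵀ + R = [534 431; 431 455]
K = P̄·Hᵀ·S⁻¹ = [23810/57209 -7466/57209; 15586/57209 -23691/57209]
x' − x̄ = [27994/3011, -15324/3011] = K·y
y = (KᵀK)⁻¹·Kᵀ·(x' − x̄) = [33, 34]
z = y + H·x̄ = [33, 34] + [-32, -33] = [1, 1]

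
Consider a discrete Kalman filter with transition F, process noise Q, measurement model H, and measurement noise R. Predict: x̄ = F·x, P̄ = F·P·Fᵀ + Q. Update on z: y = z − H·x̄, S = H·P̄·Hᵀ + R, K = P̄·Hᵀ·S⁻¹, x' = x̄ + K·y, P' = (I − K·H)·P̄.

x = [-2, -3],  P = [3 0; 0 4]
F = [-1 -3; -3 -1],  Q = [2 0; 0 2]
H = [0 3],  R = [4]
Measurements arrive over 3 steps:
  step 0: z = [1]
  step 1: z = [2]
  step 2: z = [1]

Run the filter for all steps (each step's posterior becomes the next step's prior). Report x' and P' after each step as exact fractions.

step 0: x̄ = F·x = [11, 9]
step 0: P̄ = F·P·Fᵀ + Q = [41 21; 21 33]
step 0: y = z − H·x̄ = [-26]
step 0: S = H·P̄·Hᵀ + R = [301]
step 0: K = P̄·Hᵀ·S⁻¹ = [9/43; 99/301]
step 0: x' = x̄ + K·y = [239/43, 135/301]
step 0: P' = (I − K·H)·P̄ = [1196/43 12/43; 12/43 132/301]
step 1: x̄ = F·x = [-2078/301, -5154/301]
step 1: P̄ = F·P·Fᵀ + Q = [10666/301 26352/301; 26352/301 76586/301]
step 1: y = z − H·x̄ = [16064/301]
step 1: S = H·P̄·Hᵀ + R = [690478/301]
step 1: K = P̄·Hᵀ·S⁻¹ = [39528/345239; 114879/345239]
step 1: x' = x̄ + K·y = [-273850/345239, 219450/345239]
step 1: P' = (I − K·H)·P̄ = [1851806/345239 52704/345239; 52704/345239 153172/345239]
step 2: x̄ = F·x = [-384500/345239, 602100/345239]
step 2: P̄ = F·P·Fᵀ + Q = [4237056/345239 6541974/345239; 6541974/345239 17826128/345239]
step 2: y = z − H·x̄ = [-1461061/345239]
step 2: S = H·P̄·Hᵀ + R = [161816108/345239]
step 2: K = P̄·Hᵀ·S⁻¹ = [9812961/80908054; 13369596/40454027]
step 2: x' = x̄ + K·y = [-131637739/80908054, 13971696/40454027]
step 2: P' = (I − K·H)·P̄ = [217564569/40454027 6541974/40454027; 6541974/40454027 17826128/40454027]

step 0: x' = [239/43, 135/301], P' = [1196/43 12/43; 12/43 132/301]
step 1: x' = [-273850/345239, 219450/345239], P' = [1851806/345239 52704/345239; 52704/345239 153172/345239]
step 2: x' = [-131637739/80908054, 13971696/40454027], P' = [217564569/40454027 6541974/40454027; 6541974/40454027 17826128/40454027]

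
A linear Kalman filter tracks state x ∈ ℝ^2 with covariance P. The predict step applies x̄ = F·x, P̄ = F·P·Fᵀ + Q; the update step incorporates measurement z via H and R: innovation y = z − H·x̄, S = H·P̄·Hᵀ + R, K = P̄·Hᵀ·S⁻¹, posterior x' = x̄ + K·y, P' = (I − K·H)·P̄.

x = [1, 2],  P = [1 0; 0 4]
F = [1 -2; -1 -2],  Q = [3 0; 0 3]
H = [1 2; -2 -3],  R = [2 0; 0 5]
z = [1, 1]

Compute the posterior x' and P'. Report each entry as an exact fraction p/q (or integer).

x̄ = F·x = [-3, -5]
P̄ = F·P·Fᵀ + Q = [20 15; 15 20]
y = z − H·x̄ = [14, -20]
S = H·P̄·Hᵀ + R = [162 -265; -265 445]
K = P̄·Hᵀ·S⁻¹ = [-55/373 -104/373; 125/373 -1/373]
x' = x̄ + K·y = [191/373, -95/373]
P' = (I − K·H)·P̄ = [1370/373 -740/373; -740/373 495/373]

x' = [191/373, -95/373]
P' = [1370/373 -740/373; -740/373 495/373]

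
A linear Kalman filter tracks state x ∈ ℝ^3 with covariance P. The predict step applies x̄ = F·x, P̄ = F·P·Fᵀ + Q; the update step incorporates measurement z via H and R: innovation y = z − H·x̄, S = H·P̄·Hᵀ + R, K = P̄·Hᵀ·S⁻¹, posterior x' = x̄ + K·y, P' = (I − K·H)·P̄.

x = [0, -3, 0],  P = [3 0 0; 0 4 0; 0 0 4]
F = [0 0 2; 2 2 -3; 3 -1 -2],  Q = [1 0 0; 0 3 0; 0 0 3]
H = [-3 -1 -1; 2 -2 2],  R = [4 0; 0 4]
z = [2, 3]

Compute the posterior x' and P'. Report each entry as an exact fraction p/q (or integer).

x̄ = F·x = [0, -6, 3]
P̄ = F·P·Fᵀ + Q = [17 -24 -16; -24 67 34; -16 34 50]
y = z − H·x̄ = [-1, -15]
S = H·P̄·Hᵀ + R = [102 -36; -36 332]
K = P̄·Hᵀ·S⁻¹ = [-463/8142 196/1357; -3433/8142 -528/1357; -498/1357 -54/1357]
x' = x̄ + K·y = [-17177/8142, 2101/8142, 5379/1357]
P' = (I − K·H)·P̄ = [74521/8142 -74771/8142 -24490/1357; -74771/8142 84805/8142 25540/1357; -24490/1357 25540/1357 49922/1357]

x' = [-17177/8142, 2101/8142, 5379/1357]
P' = [74521/8142 -74771/8142 -24490/1357; -74771/8142 84805/8142 25540/1357; -24490/1357 25540/1357 49922/1357]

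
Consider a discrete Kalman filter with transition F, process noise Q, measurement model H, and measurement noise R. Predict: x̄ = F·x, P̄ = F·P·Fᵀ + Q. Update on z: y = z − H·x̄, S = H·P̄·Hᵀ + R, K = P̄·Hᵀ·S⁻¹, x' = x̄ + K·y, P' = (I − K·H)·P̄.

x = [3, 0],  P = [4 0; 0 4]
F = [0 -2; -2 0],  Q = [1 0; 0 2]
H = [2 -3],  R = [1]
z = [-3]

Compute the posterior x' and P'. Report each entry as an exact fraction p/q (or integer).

x̄ = F·x = [0, -6]
P̄ = F·P·Fᵀ + Q = [17 0; 0 18]
y = z − H·x̄ = [-21]
S = H·P̄·Hᵀ + R = [231]
K = P̄·Hᵀ·S⁻¹ = [34/231; -18/77]
x' = x̄ + K·y = [-34/11, -12/11]
P' = (I − K·H)·P̄ = [2771/231 612/77; 612/77 414/77]

x' = [-34/11, -12/11]
P' = [2771/231 612/77; 612/77 414/77]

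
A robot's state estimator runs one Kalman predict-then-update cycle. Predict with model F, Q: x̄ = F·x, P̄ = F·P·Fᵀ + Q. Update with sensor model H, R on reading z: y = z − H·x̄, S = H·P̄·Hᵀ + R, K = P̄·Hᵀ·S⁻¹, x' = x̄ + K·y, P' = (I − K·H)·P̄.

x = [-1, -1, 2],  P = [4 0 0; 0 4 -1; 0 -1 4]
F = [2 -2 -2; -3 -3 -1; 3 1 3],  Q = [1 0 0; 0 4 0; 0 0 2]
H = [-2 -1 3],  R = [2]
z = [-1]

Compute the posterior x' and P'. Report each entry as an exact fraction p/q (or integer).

x' = [-175/54, 164/27, -25/54]
P' = [10496/297 -4592/297 5453/297; -4592/297 9434/297 46/297; 5453/297 46/297 3695/297]

x̄ = F·x = [-4, 4, 2]
P̄ = F·P·Fᵀ + Q = [41 0 0; 0 74 -50; 0 -50 72]
y = z − H·x̄ = [-11]
S = H·P̄·Hᵀ + R = [1188]
K = P̄·Hᵀ·S⁻¹ = [-41/594; -56/297; 133/594]
x' = x̄ + K·y = [-175/54, 164/27, -25/54]
P' = (I − K·H)·P̄ = [10496/297 -4592/297 5453/297; -4592/297 9434/297 46/297; 5453/297 46/297 3695/297]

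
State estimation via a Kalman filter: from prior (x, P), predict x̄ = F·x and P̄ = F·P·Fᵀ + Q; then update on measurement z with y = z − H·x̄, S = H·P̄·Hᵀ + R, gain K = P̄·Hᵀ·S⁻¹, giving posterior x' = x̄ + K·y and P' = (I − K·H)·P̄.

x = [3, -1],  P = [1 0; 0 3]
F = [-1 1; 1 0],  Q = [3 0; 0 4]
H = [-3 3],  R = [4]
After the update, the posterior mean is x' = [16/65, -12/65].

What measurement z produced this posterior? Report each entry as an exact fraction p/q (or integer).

z = [-2]

x̄ = F·x = [-4, 3]
P̄ = F·P·Fᵀ + Q = [7 -1; -1 5]
S = H·P̄·Hᵀ + R = [130]
K = P̄·Hᵀ·S⁻¹ = [-12/65; 9/65]
x' − x̄ = [276/65, -207/65] = K·y
y = (KᵀK)⁻¹·Kᵀ·(x' − x̄) = [-23]
z = y + H·x̄ = [-23] + [21] = [-2]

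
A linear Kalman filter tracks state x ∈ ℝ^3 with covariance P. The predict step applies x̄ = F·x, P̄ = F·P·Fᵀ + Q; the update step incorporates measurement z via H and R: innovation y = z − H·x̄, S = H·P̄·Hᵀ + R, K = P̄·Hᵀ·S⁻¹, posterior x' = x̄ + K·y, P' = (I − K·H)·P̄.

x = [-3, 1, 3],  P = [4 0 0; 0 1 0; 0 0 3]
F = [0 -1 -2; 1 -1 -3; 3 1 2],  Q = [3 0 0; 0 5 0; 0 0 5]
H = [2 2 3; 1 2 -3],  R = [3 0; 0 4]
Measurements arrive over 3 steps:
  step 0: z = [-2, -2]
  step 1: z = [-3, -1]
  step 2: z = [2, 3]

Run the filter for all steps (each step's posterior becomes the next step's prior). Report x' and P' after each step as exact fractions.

step 0: x' = [-277145/523387, -369890/523387, 39359/523387], P' = [1332945/523387 -906546/523387 -242385/523387; -906546/523387 837675/523387 144528/523387; -242385/523387 144528/523387 145145/523387]
step 1: x' = [488069451/7346596298, -7241280873/7346596298, -2862529695/7346596298], P' = [69993283171/29386385192 -47901183097/29386385192 -12105820069/29386385192; -47901183097/29386385192 45038484451/29386385192 7231799215/29386385192; -12105820069/29386385192 7231799215/29386385192 7685529299/29386385192]
step 2: x' = [1464889574983377/1551181485066499, 86561513812508/141016498642409, -567897020496576/1551181485066499], P' = [3694357461707698/1551181485066499 -229838731682210/141016498642409 -638976928986466/1551181485066499; -229838731682210/141016498642409 216076759971518/141016498642409 34694889886322/141016498642409; -638976928986466/1551181485066499 34694889886322/141016498642409 405679729220118/1551181485066499]

step 0: x̄ = F·x = [-7, -13, -2]
step 0: P̄ = F·P·Fᵀ + Q = [16 19 -13; 19 37 -7; -13 -7 54]
step 0: y = z − H·x̄ = [44, 25]
step 0: S = H·P̄·Hᵀ + R = [613 -153; -153 892]
step 0: K = P̄·Hᵀ·S⁻¹ = [41881/523387 61752/523387; 98614/523387 83805/523387; 79907/523387 -97191/523387]
step 0: x' = x̄ + K·y = [-277145/523387, -369890/523387, 39359/523387]
step 0: P' = (I − K·H)·P̄ = [1332945/523387 -906546/523387 -242385/523387; -906546/523387 837675/523387 144528/523387; -242385/523387 144528/523387 145145/523387]
step 1: x̄ = F·x = [291172/523387, -25332/523387, -1122607/523387]
step 1: P̄ = F·P·Fᵀ + Q = [3566528/523387 3822501/523387 2177581/523387; 3822501/523387 10228430/523387 5077437/523387; 2177581/523387 5077437/523387 8261911/523387]
step 1: y = z − H·x̄ = [1265980/523387, -4131716/523387]
step 1: S = H·P̄·Hᵀ + R = [248747416/523387 -9908160/523387; -9908160/523387 62226269/523387]
step 1: K = P̄·Hᵀ·S⁻¹ = [2622246647/29386385192 328386787/3673298149; 5323333451/29386385192 640012130/3673298149; 4436182063/29386385192 -646837798/3673298149]
step 1: x' = x̄ + K·y = [488069451/7346596298, -7241280873/7346596298, -2862529695/7346596298]
step 1: P' = (I − K·H)·P̄ = [69993283171/29386385192 -47901183097/29386385192 -12105820069/29386385192; -47901183097/29386385192 45038484451/29386385192 7231799215/29386385192; -12105820069/29386385192 7231799215/29386385192 7685529299/29386385192]
step 2: x̄ = F·x = [12966340263/7346596298, 16316939409/7346596298, -5751065955/3673298149]
step 2: P̄ = F·P·Fᵀ + Q = [192866954083/29386385192 199423479555/29386385192 55815335599/14693192596; 199423479555/29386385192 542961539171/29386385192 131606149935/14693192596; 55815335599/14693192596 131606149935/14693192596 112225583399/7346596298]
step 2: y = z − H·x̄ = [-4683485509/3673298149, -58066825917/7346596298]
step 2: S = H·P̄·Hᵀ + R = [3291274405053/7346596298 -310446036889/14693192596; -310446036889/14693192596 3491741946491/29386385192]
step 2: K = P̄·Hᵀ·S⁻¹ = [138444013149126/1551181485066499 138709037914619/1551181485066499; 25520242079194/141016498642409 24557529650465/141016498642409; 234124302395502/1551181485066499 -273182134786934/1551181485066499]
step 2: x' = x̄ + K·y = [1464889574983377/1551181485066499, 86561513812508/141016498642409, -567897020496576/1551181485066499]
step 2: P' = (I − K·H)·P̄ = [3694357461707698/1551181485066499 -229838731682210/141016498642409 -638976928986466/1551181485066499; -229838731682210/141016498642409 216076759971518/141016498642409 34694889886322/141016498642409; -638976928986466/1551181485066499 34694889886322/141016498642409 405679729220118/1551181485066499]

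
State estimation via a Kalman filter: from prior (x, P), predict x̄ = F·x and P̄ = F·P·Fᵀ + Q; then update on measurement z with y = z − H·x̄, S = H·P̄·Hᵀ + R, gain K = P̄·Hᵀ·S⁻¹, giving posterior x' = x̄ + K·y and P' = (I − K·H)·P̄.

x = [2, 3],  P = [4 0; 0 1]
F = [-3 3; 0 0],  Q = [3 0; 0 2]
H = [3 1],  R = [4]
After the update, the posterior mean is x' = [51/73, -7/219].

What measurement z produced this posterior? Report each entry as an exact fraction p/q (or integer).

z = [2]

x̄ = F·x = [3, 0]
P̄ = F·P·Fᵀ + Q = [48 0; 0 2]
S = H·P̄·Hᵀ + R = [438]
K = P̄·Hᵀ·S⁻¹ = [24/73; 1/219]
x' − x̄ = [-168/73, -7/219] = K·y
y = (KᵀK)⁻¹·Kᵀ·(x' − x̄) = [-7]
z = y + H·x̄ = [-7] + [9] = [2]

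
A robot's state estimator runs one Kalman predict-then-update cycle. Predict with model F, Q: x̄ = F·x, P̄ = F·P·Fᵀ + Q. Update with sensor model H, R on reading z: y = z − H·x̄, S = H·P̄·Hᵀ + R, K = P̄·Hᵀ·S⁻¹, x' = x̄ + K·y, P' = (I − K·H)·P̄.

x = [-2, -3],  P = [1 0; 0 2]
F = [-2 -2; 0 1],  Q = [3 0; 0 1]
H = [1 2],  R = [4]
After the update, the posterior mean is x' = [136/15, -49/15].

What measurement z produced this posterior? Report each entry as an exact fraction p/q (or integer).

z = [2]

x̄ = F·x = [10, -3]
P̄ = F·P·Fᵀ + Q = [15 -4; -4 3]
S = H·P̄·Hᵀ + R = [15]
K = P̄·Hᵀ·S⁻¹ = [7/15; 2/15]
x' − x̄ = [-14/15, -4/15] = K·y
y = (KᵀK)⁻¹·Kᵀ·(x' − x̄) = [-2]
z = y + H·x̄ = [-2] + [4] = [2]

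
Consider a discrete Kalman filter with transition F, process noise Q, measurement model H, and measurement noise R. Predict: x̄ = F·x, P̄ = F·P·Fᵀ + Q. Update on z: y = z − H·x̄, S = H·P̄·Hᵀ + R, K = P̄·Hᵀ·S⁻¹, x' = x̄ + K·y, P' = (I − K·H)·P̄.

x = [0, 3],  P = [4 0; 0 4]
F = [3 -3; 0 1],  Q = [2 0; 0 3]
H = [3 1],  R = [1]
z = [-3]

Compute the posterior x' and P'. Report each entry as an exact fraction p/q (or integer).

x̄ = F·x = [-9, 3]
P̄ = F·P·Fᵀ + Q = [74 -12; -12 7]
y = z − H·x̄ = [21]
S = H·P̄·Hᵀ + R = [602]
K = P̄·Hᵀ·S⁻¹ = [15/43; -29/602]
x' = x̄ + K·y = [-72/43, 171/86]
P' = (I − K·H)·P̄ = [32/43 -81/43; -81/43 3373/602]

x' = [-72/43, 171/86]
P' = [32/43 -81/43; -81/43 3373/602]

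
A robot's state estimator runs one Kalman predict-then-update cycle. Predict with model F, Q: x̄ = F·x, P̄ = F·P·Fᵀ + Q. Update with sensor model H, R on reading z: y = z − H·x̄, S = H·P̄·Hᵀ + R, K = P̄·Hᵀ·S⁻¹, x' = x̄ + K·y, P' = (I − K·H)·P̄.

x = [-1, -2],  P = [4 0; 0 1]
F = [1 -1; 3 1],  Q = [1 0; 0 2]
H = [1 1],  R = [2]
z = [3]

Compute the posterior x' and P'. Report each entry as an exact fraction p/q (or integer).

x' = [188/69, 5/69]
P' = [125/69 -91/69; -91/69 191/69]

x̄ = F·x = [1, -5]
P̄ = F·P·Fᵀ + Q = [6 11; 11 39]
y = z − H·x̄ = [7]
S = H·P̄·Hᵀ + R = [69]
K = P̄·Hᵀ·S⁻¹ = [17/69; 50/69]
x' = x̄ + K·y = [188/69, 5/69]
P' = (I − K·H)·P̄ = [125/69 -91/69; -91/69 191/69]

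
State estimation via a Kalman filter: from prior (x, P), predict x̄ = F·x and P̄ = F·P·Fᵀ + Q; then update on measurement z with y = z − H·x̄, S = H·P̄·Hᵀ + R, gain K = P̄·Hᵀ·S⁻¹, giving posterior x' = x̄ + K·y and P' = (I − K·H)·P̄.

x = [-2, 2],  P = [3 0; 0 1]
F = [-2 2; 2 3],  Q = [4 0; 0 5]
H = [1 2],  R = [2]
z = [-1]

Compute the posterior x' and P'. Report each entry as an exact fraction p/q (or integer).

x̄ = F·x = [8, 2]
P̄ = F·P·Fᵀ + Q = [20 -6; -6 26]
y = z − H·x̄ = [-13]
S = H·P̄·Hᵀ + R = [102]
K = P̄·Hᵀ·S⁻¹ = [4/51; 23/51]
x' = x̄ + K·y = [356/51, -197/51]
P' = (I − K·H)·P̄ = [988/51 -490/51; -490/51 268/51]

x' = [356/51, -197/51]
P' = [988/51 -490/51; -490/51 268/51]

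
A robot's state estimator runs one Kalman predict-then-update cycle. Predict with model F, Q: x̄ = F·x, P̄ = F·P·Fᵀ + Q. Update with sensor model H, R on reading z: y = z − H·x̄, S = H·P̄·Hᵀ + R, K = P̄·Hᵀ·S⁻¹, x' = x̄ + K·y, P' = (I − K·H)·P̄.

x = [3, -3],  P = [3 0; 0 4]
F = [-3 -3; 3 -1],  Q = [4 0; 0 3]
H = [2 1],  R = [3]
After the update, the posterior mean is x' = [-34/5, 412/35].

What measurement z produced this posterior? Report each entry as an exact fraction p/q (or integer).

x̄ = F·x = [0, 12]
P̄ = F·P·Fᵀ + Q = [67 -15; -15 34]
S = H·P̄·Hᵀ + R = [245]
K = P̄·Hᵀ·S⁻¹ = [17/35; 4/245]
x' − x̄ = [-34/5, -8/35] = K·y
y = (KᵀK)⁻¹·Kᵀ·(x' − x̄) = [-14]
z = y + H·x̄ = [-14] + [12] = [-2]

z = [-2]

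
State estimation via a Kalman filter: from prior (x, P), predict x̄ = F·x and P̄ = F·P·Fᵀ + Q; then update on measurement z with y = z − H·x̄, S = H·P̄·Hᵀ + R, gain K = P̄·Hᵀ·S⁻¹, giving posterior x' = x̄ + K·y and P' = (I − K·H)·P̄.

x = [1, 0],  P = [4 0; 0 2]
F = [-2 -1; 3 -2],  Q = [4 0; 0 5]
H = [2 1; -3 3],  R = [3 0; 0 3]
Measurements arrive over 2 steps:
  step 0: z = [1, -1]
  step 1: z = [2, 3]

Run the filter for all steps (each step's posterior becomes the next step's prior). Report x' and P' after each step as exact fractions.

step 0: x̄ = F·x = [-2, 3]
step 0: P̄ = F·P·Fᵀ + Q = [22 -20; -20 49]
step 0: y = z − H·x̄ = [2, -16]
step 0: S = H·P̄·Hᵀ + R = [60 -45; -45 1002]
step 0: K = P̄·Hᵀ·S⁻¹ = [2042/6455 -144/1291; 2037/6455 285/1291]
step 0: x' = x̄ + K·y = [2694/6455, 639/6455]
step 0: P' = (I − K·H)·P̄ = [2282/6455 1562/6455; 1562/6455 2987/6455]
step 1: x̄ = F·x = [-6027/6455, 6804/6455]
step 1: P̄ = F·P·Fᵀ + Q = [44183/6455 -6156/6455; -6156/6455 46017/6455]
step 1: y = z − H·x̄ = [3632/1291, -19128/6455]
step 1: S = H·P̄·Hᵀ + R = [43498/1291 -29103/1291; -29103/1291 941973/6455]
step 1: K = P̄·Hᵀ·S⁻¹ = [2864155/9485933 -1078332/9485933; 2815650/9485933 2011149/9485933]
step 1: x' = x̄ + K·y = [2396231/9485933, 11960532/9485933]
step 1: P' = (I − K·H)·P̄ = [3223599/9485933 2145267/9485933; 2145267/9485933 4156416/9485933]

step 0: x' = [2694/6455, 639/6455], P' = [2282/6455 1562/6455; 1562/6455 2987/6455]
step 1: x' = [2396231/9485933, 11960532/9485933], P' = [3223599/9485933 2145267/9485933; 2145267/9485933 4156416/9485933]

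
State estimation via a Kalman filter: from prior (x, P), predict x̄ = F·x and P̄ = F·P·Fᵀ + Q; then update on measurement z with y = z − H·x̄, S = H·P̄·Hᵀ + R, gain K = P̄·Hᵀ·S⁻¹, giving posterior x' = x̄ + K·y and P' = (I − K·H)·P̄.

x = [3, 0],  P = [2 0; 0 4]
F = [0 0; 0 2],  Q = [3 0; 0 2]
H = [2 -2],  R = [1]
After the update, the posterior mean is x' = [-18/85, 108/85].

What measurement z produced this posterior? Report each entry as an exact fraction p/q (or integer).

z = [-3]

x̄ = F·x = [0, 0]
P̄ = F·P·Fᵀ + Q = [3 0; 0 18]
S = H·P̄·Hᵀ + R = [85]
K = P̄·Hᵀ·S⁻¹ = [6/85; -36/85]
x' − x̄ = [-18/85, 108/85] = K·y
y = (KᵀK)⁻¹·Kᵀ·(x' − x̄) = [-3]
z = y + H·x̄ = [-3] + [0] = [-3]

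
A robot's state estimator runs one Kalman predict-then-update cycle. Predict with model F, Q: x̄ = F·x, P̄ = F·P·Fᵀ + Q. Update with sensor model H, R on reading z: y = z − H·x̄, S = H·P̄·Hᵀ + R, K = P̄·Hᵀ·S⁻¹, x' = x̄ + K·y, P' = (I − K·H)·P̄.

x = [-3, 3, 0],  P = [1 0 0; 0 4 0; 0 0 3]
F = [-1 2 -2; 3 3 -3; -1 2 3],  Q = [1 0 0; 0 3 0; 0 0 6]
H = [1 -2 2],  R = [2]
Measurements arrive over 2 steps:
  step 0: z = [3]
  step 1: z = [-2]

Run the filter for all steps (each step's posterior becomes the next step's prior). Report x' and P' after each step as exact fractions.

step 0: x' = [83/7, 246/35, 93/35], P' = [505/21 341/14 171/14; 341/14 5457/140 3711/140; 171/14 3711/140 2893/140]
step 1: x' = [-219746/64915, 1953126/64915, 1995349/64915], P' = [578041/194745 164048/64915 404897/389490; 164048/64915 25485342/64915 25387868/64915; 404897/389490 25387868/64915 304454539/778980]

step 0: x̄ = F·x = [9, 0, 9]
step 0: P̄ = F·P·Fᵀ + Q = [30 39 -1; 39 75 -6; -1 -6 50]
step 0: y = z − H·x̄ = [-24]
step 0: S = H·P̄·Hᵀ + R = [420]
step 0: K = P̄·Hᵀ·S⁻¹ = [-5/42; -41/140; 37/140]
step 0: x' = x̄ + K·y = [83/7, 246/35, 93/35]
step 0: P' = (I − K·H)·P̄ = [505/21 341/14 171/14; 341/14 5457/140 3711/140; 171/14 3711/140 2893/140]
step 1: x̄ = F·x = [-109/35, 1704/35, 356/35]
step 1: P̄ = F·P·Fᵀ + Q = [314/105 142/35 -137/210; 142/35 17418/35 9622/35; -137/210 9622/35 218111/420]
step 1: y = z − H·x̄ = [547/7]
step 1: S = H·P̄·Hᵀ + R = [12983/7]
step 1: K = P̄·Hᵀ·S⁻¹ = [-45/12983; -3090/12983; 3417/12983]
step 1: x' = x̄ + K·y = [-219746/64915, 1953126/64915, 1995349/64915]
step 1: P' = (I − K·H)·P̄ = [578041/194745 164048/64915 404897/389490; 164048/64915 25485342/64915 25387868/64915; 404897/389490 25387868/64915 304454539/778980]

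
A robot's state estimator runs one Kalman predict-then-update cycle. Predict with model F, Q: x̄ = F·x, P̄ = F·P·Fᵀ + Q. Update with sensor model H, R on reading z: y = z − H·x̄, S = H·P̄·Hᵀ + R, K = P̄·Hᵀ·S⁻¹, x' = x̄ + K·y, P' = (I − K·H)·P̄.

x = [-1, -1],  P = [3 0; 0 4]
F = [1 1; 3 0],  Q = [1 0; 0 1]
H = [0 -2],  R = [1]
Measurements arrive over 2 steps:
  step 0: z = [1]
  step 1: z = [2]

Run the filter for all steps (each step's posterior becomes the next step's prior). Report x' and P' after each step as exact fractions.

step 0: x̄ = F·x = [-2, -3]
step 0: P̄ = F·P·Fᵀ + Q = [8 9; 9 28]
step 0: y = z − H·x̄ = [-5]
step 0: S = H·P̄·Hᵀ + R = [113]
step 0: K = P̄·Hᵀ·S⁻¹ = [-18/113; -56/113]
step 0: x' = x̄ + K·y = [-136/113, -59/113]
step 0: P' = (I − K·H)·P̄ = [580/113 9/113; 9/113 28/113]
step 1: x̄ = F·x = [-195/113, -408/113]
step 1: P̄ = F·P·Fᵀ + Q = [739/113 1767/113; 1767/113 5333/113]
step 1: y = z − H·x̄ = [-590/113]
step 1: S = H·P̄·Hᵀ + R = [21445/113]
step 1: K = P̄·Hᵀ·S⁻¹ = [-3534/21445; -10666/21445]
step 1: x' = x̄ + K·y = [-3711/4289, -4348/4289]
step 1: P' = (I − K·H)·P̄ = [29723/21445 1767/21445; 1767/21445 5333/21445]

step 0: x' = [-136/113, -59/113], P' = [580/113 9/113; 9/113 28/113]
step 1: x' = [-3711/4289, -4348/4289], P' = [29723/21445 1767/21445; 1767/21445 5333/21445]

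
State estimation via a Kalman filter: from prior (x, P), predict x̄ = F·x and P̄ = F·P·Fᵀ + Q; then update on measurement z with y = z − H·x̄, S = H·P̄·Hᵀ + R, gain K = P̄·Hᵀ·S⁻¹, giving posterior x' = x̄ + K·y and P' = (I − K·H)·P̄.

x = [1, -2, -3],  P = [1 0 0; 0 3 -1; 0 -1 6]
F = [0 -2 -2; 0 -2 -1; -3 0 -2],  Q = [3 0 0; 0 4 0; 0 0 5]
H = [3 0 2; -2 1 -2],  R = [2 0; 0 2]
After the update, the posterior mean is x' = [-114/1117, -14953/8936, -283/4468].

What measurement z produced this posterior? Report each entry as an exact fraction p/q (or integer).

z = [-1, -2]

x̄ = F·x = [10, 7, 3]
P̄ = F·P·Fᵀ + Q = [31 18 20; 18 18 8; 20 8 38]
S = H·P̄·Hᵀ + R = [673 -468; -468 352]
K = P̄·Hᵀ·S⁻¹ = [469/1117 357/1117; 1091/2234 4939/8936; -167/1117 -2259/4468]
x' − x̄ = [-11284/1117, -77505/8936, -13687/4468] = K·y
y = (KᵀK)⁻¹·Kᵀ·(x' − x̄) = [-37, 17]
z = y + H·x̄ = [-37, 17] + [36, -19] = [-1, -2]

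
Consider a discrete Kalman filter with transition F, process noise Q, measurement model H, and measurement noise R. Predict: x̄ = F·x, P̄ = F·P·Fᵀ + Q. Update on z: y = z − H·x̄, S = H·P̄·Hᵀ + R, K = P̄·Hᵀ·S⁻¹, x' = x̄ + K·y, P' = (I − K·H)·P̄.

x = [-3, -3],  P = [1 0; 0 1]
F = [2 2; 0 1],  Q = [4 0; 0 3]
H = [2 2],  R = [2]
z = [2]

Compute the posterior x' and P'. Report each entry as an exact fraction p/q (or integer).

x̄ = F·x = [-12, -3]
P̄ = F·P·Fᵀ + Q = [12 2; 2 4]
y = z − H·x̄ = [32]
S = H·P̄·Hᵀ + R = [82]
K = P̄·Hᵀ·S⁻¹ = [14/41; 6/41]
x' = x̄ + K·y = [-44/41, 69/41]
P' = (I − K·H)·P̄ = [100/41 -86/41; -86/41 92/41]

x' = [-44/41, 69/41]
P' = [100/41 -86/41; -86/41 92/41]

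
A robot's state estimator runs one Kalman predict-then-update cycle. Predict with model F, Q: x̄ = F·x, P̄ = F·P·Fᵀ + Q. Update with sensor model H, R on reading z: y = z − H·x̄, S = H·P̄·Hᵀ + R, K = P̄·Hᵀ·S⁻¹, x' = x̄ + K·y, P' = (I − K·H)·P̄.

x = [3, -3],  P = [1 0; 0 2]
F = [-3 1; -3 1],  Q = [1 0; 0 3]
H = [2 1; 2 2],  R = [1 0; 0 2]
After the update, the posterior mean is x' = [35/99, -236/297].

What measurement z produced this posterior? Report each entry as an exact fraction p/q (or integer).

x̄ = F·x = [-12, -12]
P̄ = F·P·Fᵀ + Q = [12 11; 11 14]
S = H·P̄·Hᵀ + R = [107 142; 142 194]
K = P̄·Hᵀ·S⁻¹ = [43/99 -8/99; -58/297 119/297]
x' − x̄ = [1223/99, 3328/297] = K·y
y = (KᵀK)⁻¹·Kᵀ·(x' − x̄) = [37, 46]
z = y + H·x̄ = [37, 46] + [-36, -48] = [1, -2]

z = [1, -2]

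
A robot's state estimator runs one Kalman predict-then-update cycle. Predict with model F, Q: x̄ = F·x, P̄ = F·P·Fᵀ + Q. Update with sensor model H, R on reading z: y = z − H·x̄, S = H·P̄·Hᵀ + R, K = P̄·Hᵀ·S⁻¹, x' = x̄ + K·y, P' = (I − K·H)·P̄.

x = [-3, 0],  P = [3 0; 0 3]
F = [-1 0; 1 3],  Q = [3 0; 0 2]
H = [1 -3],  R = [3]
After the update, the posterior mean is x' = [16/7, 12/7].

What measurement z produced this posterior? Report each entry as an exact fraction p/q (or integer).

x̄ = F·x = [3, -3]
P̄ = F·P·Fᵀ + Q = [6 -3; -3 32]
S = H·P̄·Hᵀ + R = [315]
K = P̄·Hᵀ·S⁻¹ = [1/21; -11/35]
x' − x̄ = [-5/7, 33/7] = K·y
y = (KᵀK)⁻¹·Kᵀ·(x' − x̄) = [-15]
z = y + H·x̄ = [-15] + [12] = [-3]

z = [-3]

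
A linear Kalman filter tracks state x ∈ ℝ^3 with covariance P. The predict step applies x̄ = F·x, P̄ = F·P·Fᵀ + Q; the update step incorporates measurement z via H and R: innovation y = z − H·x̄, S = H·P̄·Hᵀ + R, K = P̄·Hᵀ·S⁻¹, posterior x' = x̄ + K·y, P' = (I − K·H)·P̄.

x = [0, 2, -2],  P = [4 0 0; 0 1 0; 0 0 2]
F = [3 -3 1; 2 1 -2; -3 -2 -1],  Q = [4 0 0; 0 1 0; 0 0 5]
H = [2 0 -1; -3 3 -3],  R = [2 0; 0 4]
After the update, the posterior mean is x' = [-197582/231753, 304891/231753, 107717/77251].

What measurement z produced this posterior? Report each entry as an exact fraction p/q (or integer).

z = [-3, 2]

x̄ = F·x = [-8, 6, -2]
P̄ = F·P·Fᵀ + Q = [51 17 -32; 17 26 -22; -32 -22 47]
S = H·P̄·Hᵀ + R = [381 99; 99 634]
K = P̄·Hᵀ·S⁻¹ = [85550/231753 -5184/77251; 26297/231753 9963/77251; -19795/77251 -10434/77251]
x' − x̄ = [1656442/231753, -1085627/231753, 262219/77251] = K·y
y = (KᵀK)⁻¹·Kᵀ·(x' − x̄) = [11, -46]
z = y + H·x̄ = [11, -46] + [-14, 48] = [-3, 2]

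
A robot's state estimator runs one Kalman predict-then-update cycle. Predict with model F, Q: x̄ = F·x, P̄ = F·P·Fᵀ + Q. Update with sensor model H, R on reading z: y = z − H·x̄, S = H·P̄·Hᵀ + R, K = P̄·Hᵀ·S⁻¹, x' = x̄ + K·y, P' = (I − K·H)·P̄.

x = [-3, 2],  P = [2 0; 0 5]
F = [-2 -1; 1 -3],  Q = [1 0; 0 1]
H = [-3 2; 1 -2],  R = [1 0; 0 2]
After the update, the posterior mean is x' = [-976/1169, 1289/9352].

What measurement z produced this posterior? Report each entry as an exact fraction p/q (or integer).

x̄ = F·x = [4, -9]
P̄ = F·P·Fᵀ + Q = [14 11; 11 48]
S = H·P̄·Hᵀ + R = [187 -146; -146 164]
K = P̄·Hᵀ·S⁻¹ = [-556/1169 -552/1169; -1039/4676 -6697/9352]
x' − x̄ = [-5652/1169, 85457/9352] = K·y
y = (KᵀK)⁻¹·Kᵀ·(x' − x̄) = [33, -23]
z = y + H·x̄ = [33, -23] + [-30, 22] = [3, -1]

z = [3, -1]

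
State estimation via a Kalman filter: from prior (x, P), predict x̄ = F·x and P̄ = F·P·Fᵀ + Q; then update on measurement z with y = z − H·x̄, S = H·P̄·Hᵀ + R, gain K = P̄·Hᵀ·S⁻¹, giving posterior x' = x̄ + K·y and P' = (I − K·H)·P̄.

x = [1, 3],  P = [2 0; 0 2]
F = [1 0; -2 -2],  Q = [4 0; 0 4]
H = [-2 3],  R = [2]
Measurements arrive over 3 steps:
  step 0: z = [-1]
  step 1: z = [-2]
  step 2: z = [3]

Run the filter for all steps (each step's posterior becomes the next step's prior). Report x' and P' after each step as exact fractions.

step 0: x̄ = F·x = [1, -8]
step 0: P̄ = F·P·Fᵀ + Q = [6 -4; -4 20]
step 0: y = z − H·x̄ = [25]
step 0: S = H·P̄·Hᵀ + R = [254]
step 0: K = P̄·Hᵀ·S⁻¹ = [-12/127; 34/127]
step 0: x' = x̄ + K·y = [-173/127, -166/127]
step 0: P' = (I − K·H)·P̄ = [474/127 308/127; 308/127 228/127]
step 1: x̄ = F·x = [-173/127, 678/127]
step 1: P̄ = F·P·Fᵀ + Q = [982/127 -1564/127; -1564/127 5780/127]
step 1: y = z − H·x̄ = [-2634/127]
step 1: S = H·P̄·Hᵀ + R = [74970/127]
step 1: K = P̄·Hᵀ·S⁻¹ = [-3328/37485; 86/315]
step 1: x' = x̄ + K·y = [5987/12495, -34/105]
step 1: P' = (I − K·H)·P̄ = [115426/37485 628/315; 628/315 68/45]
step 2: x̄ = F·x = [5987/12495, -1294/4165]
step 2: P̄ = F·P·Fᵀ + Q = [265366/37485 -126772/12495; -126772/12495 159564/4165]
step 2: y = z − H·x̄ = [12221/2499]
step 2: S = H·P̄·Hᵀ + R = [3724982/7497]
step 2: K = P̄·Hᵀ·S⁻¹ = [-167168/1862491; 506886/1862491]
step 2: x' = x̄ + K·y = [374523/9312455, 9501032/9312455]
step 2: P' = (I − K·H)·P̄ = [28650178/9312455 18542892/9312455; 18542892/9312455 14051548/9312455]

step 0: x' = [-173/127, -166/127], P' = [474/127 308/127; 308/127 228/127]
step 1: x' = [5987/12495, -34/105], P' = [115426/37485 628/315; 628/315 68/45]
step 2: x' = [374523/9312455, 9501032/9312455], P' = [28650178/9312455 18542892/9312455; 18542892/9312455 14051548/9312455]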